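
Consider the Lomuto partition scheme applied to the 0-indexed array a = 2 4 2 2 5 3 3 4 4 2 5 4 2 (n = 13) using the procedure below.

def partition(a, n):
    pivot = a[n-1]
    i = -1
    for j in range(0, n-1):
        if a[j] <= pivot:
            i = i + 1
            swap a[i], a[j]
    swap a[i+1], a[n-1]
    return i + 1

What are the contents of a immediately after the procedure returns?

2 2 2 2 2 3 3 4 4 4 5 4 5

pivot = a[12] = 2; i = -1
j=0: a[0]=2 ≤ 2 → i=0, swap a[0],a[0] (no change) → 2 4 2 2 5 3 3 4 4 2 5 4 2
j=1: a[1]=4 > 2 → no swap
j=2: a[2]=2 ≤ 2 → i=1, swap a[1],a[2] → 2 2 4 2 5 3 3 4 4 2 5 4 2
j=3: a[3]=2 ≤ 2 → i=2, swap a[2],a[3] → 2 2 2 4 5 3 3 4 4 2 5 4 2
j=4: a[4]=5 > 2 → no swap
j=5: a[5]=3 > 2 → no swap
j=6: a[6]=3 > 2 → no swap
j=7: a[7]=4 > 2 → no swap
j=8: a[8]=4 > 2 → no swap
j=9: a[9]=2 ≤ 2 → i=3, swap a[3],a[9] → 2 2 2 2 5 3 3 4 4 4 5 4 2
j=10: a[10]=5 > 2 → no swap
j=11: a[11]=4 > 2 → no swap
final swap a[4],a[12] → 2 2 2 2 2 3 3 4 4 4 5 4 5; return 4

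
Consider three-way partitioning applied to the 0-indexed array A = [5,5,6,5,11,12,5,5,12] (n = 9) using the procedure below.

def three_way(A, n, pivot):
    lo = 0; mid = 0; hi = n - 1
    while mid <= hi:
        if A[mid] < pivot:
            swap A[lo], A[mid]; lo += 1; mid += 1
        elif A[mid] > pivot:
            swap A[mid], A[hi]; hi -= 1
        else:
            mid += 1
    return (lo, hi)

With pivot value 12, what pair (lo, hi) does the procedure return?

pivot = 12; lo=0, mid=0, hi=8
A[mid]=5<12: swap A[0],A[0]; lo=1,mid=1 → [5,5,6,5,11,12,5,5,12]
A[mid]=5<12: swap A[1],A[1]; lo=2,mid=2 → [5,5,6,5,11,12,5,5,12]
A[mid]=6<12: swap A[2],A[2]; lo=3,mid=3 → [5,5,6,5,11,12,5,5,12]
A[mid]=5<12: swap A[3],A[3]; lo=4,mid=4 → [5,5,6,5,11,12,5,5,12]
A[mid]=11<12: swap A[4],A[4]; lo=5,mid=5 → [5,5,6,5,11,12,5,5,12]
A[mid]=12=12: mid=6
A[mid]=5<12: swap A[5],A[6]; lo=6,mid=7 → [5,5,6,5,11,5,12,5,12]
A[mid]=5<12: swap A[6],A[7]; lo=7,mid=8 → [5,5,6,5,11,5,5,12,12]
A[mid]=12=12: mid=9
end: lo=7, hi=8; A = [5,5,6,5,11,5,5,12,12]

(7, 8)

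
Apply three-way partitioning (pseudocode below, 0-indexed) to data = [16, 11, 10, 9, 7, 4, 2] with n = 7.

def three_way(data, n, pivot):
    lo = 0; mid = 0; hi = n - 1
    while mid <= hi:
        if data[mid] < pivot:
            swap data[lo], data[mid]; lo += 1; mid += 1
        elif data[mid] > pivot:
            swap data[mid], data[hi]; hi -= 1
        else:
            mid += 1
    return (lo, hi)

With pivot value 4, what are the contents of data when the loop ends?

pivot = 4; lo=0, mid=0, hi=6
data[mid]=16>4: swap data[0],data[6]; hi=5 → [2, 11, 10, 9, 7, 4, 16]
data[mid]=2<4: swap data[0],data[0]; lo=1,mid=1 → [2, 11, 10, 9, 7, 4, 16]
data[mid]=11>4: swap data[1],data[5]; hi=4 → [2, 4, 10, 9, 7, 11, 16]
data[mid]=4=4: mid=2
data[mid]=10>4: swap data[2],data[4]; hi=3 → [2, 4, 7, 9, 10, 11, 16]
data[mid]=7>4: swap data[2],data[3]; hi=2 → [2, 4, 9, 7, 10, 11, 16]
data[mid]=9>4: swap data[2],data[2]; hi=1 → [2, 4, 9, 7, 10, 11, 16]
end: lo=1, hi=1; data = [2, 4, 9, 7, 10, 11, 16]

[2, 4, 9, 7, 10, 11, 16]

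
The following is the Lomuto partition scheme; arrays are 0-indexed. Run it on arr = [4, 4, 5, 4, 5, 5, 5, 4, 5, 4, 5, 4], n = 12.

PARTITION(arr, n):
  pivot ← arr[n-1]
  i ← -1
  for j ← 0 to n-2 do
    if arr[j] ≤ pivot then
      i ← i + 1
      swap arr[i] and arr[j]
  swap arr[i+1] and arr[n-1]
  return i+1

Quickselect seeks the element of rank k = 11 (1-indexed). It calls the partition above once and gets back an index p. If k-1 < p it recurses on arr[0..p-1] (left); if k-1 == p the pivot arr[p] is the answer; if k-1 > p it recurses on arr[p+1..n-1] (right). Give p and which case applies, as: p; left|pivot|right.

5; right

pivot=4, i=-1
j=0: 4≤4, i=0, swap(0,0) ⇒ [4, 4, 5, 4, 5, 5, 5, 4, 5, 4, 5, 4]
j=1: 4≤4, i=1, swap(1,1) ⇒ [4, 4, 5, 4, 5, 5, 5, 4, 5, 4, 5, 4]
j=2: 5>4, skip
j=3: 4≤4, i=2, swap(2,3) ⇒ [4, 4, 4, 5, 5, 5, 5, 4, 5, 4, 5, 4]
j=4: 5>4, skip
j=5: 5>4, skip
j=6: 5>4, skip
j=7: 4≤4, i=3, swap(3,7) ⇒ [4, 4, 4, 4, 5, 5, 5, 5, 5, 4, 5, 4]
j=8: 5>4, skip
j=9: 4≤4, i=4, swap(4,9) ⇒ [4, 4, 4, 4, 4, 5, 5, 5, 5, 5, 5, 4]
j=10: 5>4, skip
swap(5,11) ⇒ [4, 4, 4, 4, 4, 4, 5, 5, 5, 5, 5, 5]; return 5
p = 5; k-1 = 10 > 5 ⇒ right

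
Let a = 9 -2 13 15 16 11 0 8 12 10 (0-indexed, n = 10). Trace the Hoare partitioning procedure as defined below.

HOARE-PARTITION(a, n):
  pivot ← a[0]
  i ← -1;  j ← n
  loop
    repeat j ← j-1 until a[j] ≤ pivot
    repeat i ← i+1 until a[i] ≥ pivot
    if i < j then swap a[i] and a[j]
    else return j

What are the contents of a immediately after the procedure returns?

pivot=9
j stops at 7 (8), i stops at 0 (9); swap ⇒ 8 -2 13 15 16 11 0 9 12 10
j stops at 6 (0), i stops at 2 (13); swap ⇒ 8 -2 0 15 16 11 13 9 12 10
j stops at 2, i stops at 3; i≥j ⇒ return 2. a=8 -2 0 15 16 11 13 9 12 10

8 -2 0 15 16 11 13 9 12 10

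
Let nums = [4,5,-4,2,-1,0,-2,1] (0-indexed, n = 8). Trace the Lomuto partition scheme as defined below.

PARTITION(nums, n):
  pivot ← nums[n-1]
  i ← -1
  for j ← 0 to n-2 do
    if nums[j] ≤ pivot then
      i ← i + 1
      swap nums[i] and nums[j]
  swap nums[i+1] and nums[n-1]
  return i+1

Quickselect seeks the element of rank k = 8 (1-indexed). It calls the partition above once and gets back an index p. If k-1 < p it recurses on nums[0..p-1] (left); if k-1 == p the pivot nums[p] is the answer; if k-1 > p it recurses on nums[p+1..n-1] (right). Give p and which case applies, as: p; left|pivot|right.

4; right

pivot = nums[7] = 1; i = -1
j=0: nums[0]=4 > 1 → no swap
j=1: nums[1]=5 > 1 → no swap
j=2: nums[2]=-4 ≤ 1 → i=0, swap nums[0],nums[2] → [-4,5,4,2,-1,0,-2,1]
j=3: nums[3]=2 > 1 → no swap
j=4: nums[4]=-1 ≤ 1 → i=1, swap nums[1],nums[4] → [-4,-1,4,2,5,0,-2,1]
j=5: nums[5]=0 ≤ 1 → i=2, swap nums[2],nums[5] → [-4,-1,0,2,5,4,-2,1]
j=6: nums[6]=-2 ≤ 1 → i=3, swap nums[3],nums[6] → [-4,-1,0,-2,5,4,2,1]
final swap nums[4],nums[7] → [-4,-1,0,-2,1,4,2,5]; return 4
p = 4; k-1 = 7 > 4 ⇒ right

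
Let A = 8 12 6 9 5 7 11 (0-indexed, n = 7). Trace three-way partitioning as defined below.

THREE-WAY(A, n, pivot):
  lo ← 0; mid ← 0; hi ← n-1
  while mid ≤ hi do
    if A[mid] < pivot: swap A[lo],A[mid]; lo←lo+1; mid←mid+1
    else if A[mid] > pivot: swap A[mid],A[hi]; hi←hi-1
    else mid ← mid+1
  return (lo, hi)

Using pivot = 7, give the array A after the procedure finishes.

pivot = 7; lo=0, mid=0, hi=6
A[mid]=8>7: swap A[0],A[6]; hi=5 → 11 12 6 9 5 7 8
A[mid]=11>7: swap A[0],A[5]; hi=4 → 7 12 6 9 5 11 8
A[mid]=7=7: mid=1
A[mid]=12>7: swap A[1],A[4]; hi=3 → 7 5 6 9 12 11 8
A[mid]=5<7: swap A[0],A[1]; lo=1,mid=2 → 5 7 6 9 12 11 8
A[mid]=6<7: swap A[1],A[2]; lo=2,mid=3 → 5 6 7 9 12 11 8
A[mid]=9>7: swap A[3],A[3]; hi=2 → 5 6 7 9 12 11 8
end: lo=2, hi=2; A = 5 6 7 9 12 11 8

5 6 7 9 12 11 8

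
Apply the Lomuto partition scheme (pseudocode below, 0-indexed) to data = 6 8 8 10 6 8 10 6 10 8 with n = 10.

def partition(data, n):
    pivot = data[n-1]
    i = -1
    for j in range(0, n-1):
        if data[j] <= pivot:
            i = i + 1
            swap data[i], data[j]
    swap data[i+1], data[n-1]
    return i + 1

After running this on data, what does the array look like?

pivot = data[9] = 8; i = -1
j=0: data[0]=6 ≤ 8 → i=0, swap data[0],data[0] (no change) → 6 8 8 10 6 8 10 6 10 8
j=1: data[1]=8 ≤ 8 → i=1, swap data[1],data[1] (no change) → 6 8 8 10 6 8 10 6 10 8
j=2: data[2]=8 ≤ 8 → i=2, swap data[2],data[2] (no change) → 6 8 8 10 6 8 10 6 10 8
j=3: data[3]=10 > 8 → no swap
j=4: data[4]=6 ≤ 8 → i=3, swap data[3],data[4] → 6 8 8 6 10 8 10 6 10 8
j=5: data[5]=8 ≤ 8 → i=4, swap data[4],data[5] → 6 8 8 6 8 10 10 6 10 8
j=6: data[6]=10 > 8 → no swap
j=7: data[7]=6 ≤ 8 → i=5, swap data[5],data[7] → 6 8 8 6 8 6 10 10 10 8
j=8: data[8]=10 > 8 → no swap
final swap data[6],data[9] → 6 8 8 6 8 6 8 10 10 10; return 6

6 8 8 6 8 6 8 10 10 10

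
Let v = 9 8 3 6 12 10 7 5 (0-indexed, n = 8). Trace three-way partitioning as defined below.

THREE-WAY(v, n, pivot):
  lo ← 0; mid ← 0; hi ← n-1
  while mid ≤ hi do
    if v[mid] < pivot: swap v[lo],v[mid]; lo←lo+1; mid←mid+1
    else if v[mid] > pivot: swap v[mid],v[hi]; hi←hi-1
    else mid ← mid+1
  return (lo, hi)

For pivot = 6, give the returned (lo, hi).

(2, 2)

pivot = 6; lo=0, mid=0, hi=7
v[mid]=9>6: swap v[0],v[7]; hi=6 → 5 8 3 6 12 10 7 9
v[mid]=5<6: swap v[0],v[0]; lo=1,mid=1 → 5 8 3 6 12 10 7 9
v[mid]=8>6: swap v[1],v[6]; hi=5 → 5 7 3 6 12 10 8 9
v[mid]=7>6: swap v[1],v[5]; hi=4 → 5 10 3 6 12 7 8 9
v[mid]=10>6: swap v[1],v[4]; hi=3 → 5 12 3 6 10 7 8 9
v[mid]=12>6: swap v[1],v[3]; hi=2 → 5 6 3 12 10 7 8 9
v[mid]=6=6: mid=2
v[mid]=3<6: swap v[1],v[2]; lo=2,mid=3 → 5 3 6 12 10 7 8 9
end: lo=2, hi=2; v = 5 3 6 12 10 7 8 9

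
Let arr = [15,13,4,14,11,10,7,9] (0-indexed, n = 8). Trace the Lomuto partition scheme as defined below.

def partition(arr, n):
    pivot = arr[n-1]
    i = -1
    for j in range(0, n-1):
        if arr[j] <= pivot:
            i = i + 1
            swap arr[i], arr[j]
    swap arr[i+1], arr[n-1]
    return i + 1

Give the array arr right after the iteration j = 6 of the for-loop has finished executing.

pivot = arr[7] = 9; i = -1
j=0: arr[0]=15 > 9 → no swap
j=1: arr[1]=13 > 9 → no swap
j=2: arr[2]=4 ≤ 9 → i=0, swap arr[0],arr[2] → [4,13,15,14,11,10,7,9]
j=3: arr[3]=14 > 9 → no swap
j=4: arr[4]=11 > 9 → no swap
j=5: arr[5]=10 > 9 → no swap
j=6: arr[6]=7 ≤ 9 → i=1, swap arr[1],arr[6] → [4,7,15,14,11,10,13,9]
(after j=6) arr = [4,7,15,14,11,10,13,9]

[4,7,15,14,11,10,13,9]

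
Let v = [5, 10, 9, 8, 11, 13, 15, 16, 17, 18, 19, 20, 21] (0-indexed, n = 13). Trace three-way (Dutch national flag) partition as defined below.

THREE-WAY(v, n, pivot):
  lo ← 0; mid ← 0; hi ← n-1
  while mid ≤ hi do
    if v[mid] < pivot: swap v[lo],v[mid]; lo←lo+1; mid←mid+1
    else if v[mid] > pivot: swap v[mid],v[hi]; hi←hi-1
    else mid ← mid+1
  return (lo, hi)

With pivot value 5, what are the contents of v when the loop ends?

lo=0 mid=0 hi=12
5=5: mid=1
10>5: swap(1,12), hi=11 ⇒ [5, 21, 9, 8, 11, 13, 15, 16, 17, 18, 19, 20, 10]
21>5: swap(1,11), hi=10 ⇒ [5, 20, 9, 8, 11, 13, 15, 16, 17, 18, 19, 21, 10]
20>5: swap(1,10), hi=9 ⇒ [5, 19, 9, 8, 11, 13, 15, 16, 17, 18, 20, 21, 10]
19>5: swap(1,9), hi=8 ⇒ [5, 18, 9, 8, 11, 13, 15, 16, 17, 19, 20, 21, 10]
18>5: swap(1,8), hi=7 ⇒ [5, 17, 9, 8, 11, 13, 15, 16, 18, 19, 20, 21, 10]
17>5: swap(1,7), hi=6 ⇒ [5, 16, 9, 8, 11, 13, 15, 17, 18, 19, 20, 21, 10]
16>5: swap(1,6), hi=5 ⇒ [5, 15, 9, 8, 11, 13, 16, 17, 18, 19, 20, 21, 10]
15>5: swap(1,5), hi=4 ⇒ [5, 13, 9, 8, 11, 15, 16, 17, 18, 19, 20, 21, 10]
13>5: swap(1,4), hi=3 ⇒ [5, 11, 9, 8, 13, 15, 16, 17, 18, 19, 20, 21, 10]
11>5: swap(1,3), hi=2 ⇒ [5, 8, 9, 11, 13, 15, 16, 17, 18, 19, 20, 21, 10]
8>5: swap(1,2), hi=1 ⇒ [5, 9, 8, 11, 13, 15, 16, 17, 18, 19, 20, 21, 10]
9>5: swap(1,1), hi=0 ⇒ [5, 9, 8, 11, 13, 15, 16, 17, 18, 19, 20, 21, 10]
done. lo=0 hi=0; v=[5, 9, 8, 11, 13, 15, 16, 17, 18, 19, 20, 21, 10]

[5, 9, 8, 11, 13, 15, 16, 17, 18, 19, 20, 21, 10]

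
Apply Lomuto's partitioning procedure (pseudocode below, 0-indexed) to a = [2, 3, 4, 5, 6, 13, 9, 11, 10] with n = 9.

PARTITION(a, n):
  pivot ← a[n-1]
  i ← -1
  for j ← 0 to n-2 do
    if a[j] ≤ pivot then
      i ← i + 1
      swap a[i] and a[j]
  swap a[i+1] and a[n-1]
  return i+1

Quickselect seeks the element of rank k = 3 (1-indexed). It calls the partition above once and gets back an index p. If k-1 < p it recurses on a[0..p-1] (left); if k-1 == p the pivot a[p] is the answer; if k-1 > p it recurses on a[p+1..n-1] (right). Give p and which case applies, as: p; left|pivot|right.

pivot = a[8] = 10; i = -1
j=0: a[0]=2 ≤ 10 → i=0, swap a[0],a[0] (no change) → [2, 3, 4, 5, 6, 13, 9, 11, 10]
j=1: a[1]=3 ≤ 10 → i=1, swap a[1],a[1] (no change) → [2, 3, 4, 5, 6, 13, 9, 11, 10]
j=2: a[2]=4 ≤ 10 → i=2, swap a[2],a[2] (no change) → [2, 3, 4, 5, 6, 13, 9, 11, 10]
j=3: a[3]=5 ≤ 10 → i=3, swap a[3],a[3] (no change) → [2, 3, 4, 5, 6, 13, 9, 11, 10]
j=4: a[4]=6 ≤ 10 → i=4, swap a[4],a[4] (no change) → [2, 3, 4, 5, 6, 13, 9, 11, 10]
j=5: a[5]=13 > 10 → no swap
j=6: a[6]=9 ≤ 10 → i=5, swap a[5],a[6] → [2, 3, 4, 5, 6, 9, 13, 11, 10]
j=7: a[7]=11 > 10 → no swap
final swap a[6],a[8] → [2, 3, 4, 5, 6, 9, 10, 11, 13]; return 6
p = 6; k-1 = 2 < 6 ⇒ left

6; left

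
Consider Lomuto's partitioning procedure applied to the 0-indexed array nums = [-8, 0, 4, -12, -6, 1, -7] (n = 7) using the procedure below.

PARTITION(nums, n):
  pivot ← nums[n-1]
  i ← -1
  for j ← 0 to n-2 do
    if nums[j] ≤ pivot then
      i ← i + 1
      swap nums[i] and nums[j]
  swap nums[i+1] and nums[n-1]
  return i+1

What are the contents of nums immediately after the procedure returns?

[-8, -12, -7, 0, -6, 1, 4]

pivot = nums[6] = -7; i = -1
j=0: nums[0]=-8 ≤ -7 → i=0, swap nums[0],nums[0] (no change) → [-8, 0, 4, -12, -6, 1, -7]
j=1: nums[1]=0 > -7 → no swap
j=2: nums[2]=4 > -7 → no swap
j=3: nums[3]=-12 ≤ -7 → i=1, swap nums[1],nums[3] → [-8, -12, 4, 0, -6, 1, -7]
j=4: nums[4]=-6 > -7 → no swap
j=5: nums[5]=1 > -7 → no swap
final swap nums[2],nums[6] → [-8, -12, -7, 0, -6, 1, 4]; return 2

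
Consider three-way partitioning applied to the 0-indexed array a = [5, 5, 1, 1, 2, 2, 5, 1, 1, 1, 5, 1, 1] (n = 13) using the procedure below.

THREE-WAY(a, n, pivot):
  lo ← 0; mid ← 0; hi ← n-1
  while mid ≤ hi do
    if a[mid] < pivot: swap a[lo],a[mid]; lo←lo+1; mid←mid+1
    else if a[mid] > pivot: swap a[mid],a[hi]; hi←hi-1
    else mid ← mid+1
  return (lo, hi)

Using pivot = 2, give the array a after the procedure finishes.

lo=0 mid=0 hi=12
5>2: swap(0,12), hi=11 ⇒ [1, 5, 1, 1, 2, 2, 5, 1, 1, 1, 5, 1, 5]
1<2: swap(0,0), lo=1 mid=1 ⇒ [1, 5, 1, 1, 2, 2, 5, 1, 1, 1, 5, 1, 5]
5>2: swap(1,11), hi=10 ⇒ [1, 1, 1, 1, 2, 2, 5, 1, 1, 1, 5, 5, 5]
1<2: swap(1,1), lo=2 mid=2 ⇒ [1, 1, 1, 1, 2, 2, 5, 1, 1, 1, 5, 5, 5]
1<2: swap(2,2), lo=3 mid=3 ⇒ [1, 1, 1, 1, 2, 2, 5, 1, 1, 1, 5, 5, 5]
1<2: swap(3,3), lo=4 mid=4 ⇒ [1, 1, 1, 1, 2, 2, 5, 1, 1, 1, 5, 5, 5]
2=2: mid=5
2=2: mid=6
5>2: swap(6,10), hi=9 ⇒ [1, 1, 1, 1, 2, 2, 5, 1, 1, 1, 5, 5, 5]
5>2: swap(6,9), hi=8 ⇒ [1, 1, 1, 1, 2, 2, 1, 1, 1, 5, 5, 5, 5]
1<2: swap(4,6), lo=5 mid=7 ⇒ [1, 1, 1, 1, 1, 2, 2, 1, 1, 5, 5, 5, 5]
1<2: swap(5,7), lo=6 mid=8 ⇒ [1, 1, 1, 1, 1, 1, 2, 2, 1, 5, 5, 5, 5]
1<2: swap(6,8), lo=7 mid=9 ⇒ [1, 1, 1, 1, 1, 1, 1, 2, 2, 5, 5, 5, 5]
done. lo=7 hi=8; a=[1, 1, 1, 1, 1, 1, 1, 2, 2, 5, 5, 5, 5]

[1, 1, 1, 1, 1, 1, 1, 2, 2, 5, 5, 5, 5]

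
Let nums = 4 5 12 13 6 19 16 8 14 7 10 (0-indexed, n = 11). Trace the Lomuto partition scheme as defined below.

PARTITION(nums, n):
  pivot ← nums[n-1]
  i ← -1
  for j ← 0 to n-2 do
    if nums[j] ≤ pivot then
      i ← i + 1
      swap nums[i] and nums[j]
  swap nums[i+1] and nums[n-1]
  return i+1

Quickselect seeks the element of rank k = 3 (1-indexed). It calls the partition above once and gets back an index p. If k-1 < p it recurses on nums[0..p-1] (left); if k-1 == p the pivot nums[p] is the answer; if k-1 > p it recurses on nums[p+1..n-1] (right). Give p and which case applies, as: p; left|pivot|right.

5; left

pivot=10, i=-1
j=0: 4≤10, i=0, swap(0,0) ⇒ 4 5 12 13 6 19 16 8 14 7 10
j=1: 5≤10, i=1, swap(1,1) ⇒ 4 5 12 13 6 19 16 8 14 7 10
j=2: 12>10, skip
j=3: 13>10, skip
j=4: 6≤10, i=2, swap(2,4) ⇒ 4 5 6 13 12 19 16 8 14 7 10
j=5: 19>10, skip
j=6: 16>10, skip
j=7: 8≤10, i=3, swap(3,7) ⇒ 4 5 6 8 12 19 16 13 14 7 10
j=8: 14>10, skip
j=9: 7≤10, i=4, swap(4,9) ⇒ 4 5 6 8 7 19 16 13 14 12 10
swap(5,10) ⇒ 4 5 6 8 7 10 16 13 14 12 19; return 5
p = 5; k-1 = 2 < 5 ⇒ left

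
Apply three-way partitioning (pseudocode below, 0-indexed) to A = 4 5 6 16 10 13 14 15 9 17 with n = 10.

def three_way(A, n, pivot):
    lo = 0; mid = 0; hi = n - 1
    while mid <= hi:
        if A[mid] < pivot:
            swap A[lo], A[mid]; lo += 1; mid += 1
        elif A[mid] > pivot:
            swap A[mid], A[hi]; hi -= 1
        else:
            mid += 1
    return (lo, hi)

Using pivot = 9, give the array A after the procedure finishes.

pivot = 9; lo=0, mid=0, hi=9
A[mid]=4<9: swap A[0],A[0]; lo=1,mid=1 → 4 5 6 16 10 13 14 15 9 17
A[mid]=5<9: swap A[1],A[1]; lo=2,mid=2 → 4 5 6 16 10 13 14 15 9 17
A[mid]=6<9: swap A[2],A[2]; lo=3,mid=3 → 4 5 6 16 10 13 14 15 9 17
A[mid]=16>9: swap A[3],A[9]; hi=8 → 4 5 6 17 10 13 14 15 9 16
A[mid]=17>9: swap A[3],A[8]; hi=7 → 4 5 6 9 10 13 14 15 17 16
A[mid]=9=9: mid=4
A[mid]=10>9: swap A[4],A[7]; hi=6 → 4 5 6 9 15 13 14 10 17 16
A[mid]=15>9: swap A[4],A[6]; hi=5 → 4 5 6 9 14 13 15 10 17 16
A[mid]=14>9: swap A[4],A[5]; hi=4 → 4 5 6 9 13 14 15 10 17 16
A[mid]=13>9: swap A[4],A[4]; hi=3 → 4 5 6 9 13 14 15 10 17 16
end: lo=3, hi=3; A = 4 5 6 9 13 14 15 10 17 16

4 5 6 9 13 14 15 10 17 16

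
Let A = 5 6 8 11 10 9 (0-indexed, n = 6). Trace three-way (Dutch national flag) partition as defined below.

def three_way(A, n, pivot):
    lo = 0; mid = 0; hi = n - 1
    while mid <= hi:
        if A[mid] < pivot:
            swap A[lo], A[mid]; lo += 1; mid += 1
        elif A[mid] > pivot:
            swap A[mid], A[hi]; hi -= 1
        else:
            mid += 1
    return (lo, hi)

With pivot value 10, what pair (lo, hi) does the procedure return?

pivot = 10; lo=0, mid=0, hi=5
A[mid]=5<10: swap A[0],A[0]; lo=1,mid=1 → 5 6 8 11 10 9
A[mid]=6<10: swap A[1],A[1]; lo=2,mid=2 → 5 6 8 11 10 9
A[mid]=8<10: swap A[2],A[2]; lo=3,mid=3 → 5 6 8 11 10 9
A[mid]=11>10: swap A[3],A[5]; hi=4 → 5 6 8 9 10 11
A[mid]=9<10: swap A[3],A[3]; lo=4,mid=4 → 5 6 8 9 10 11
A[mid]=10=10: mid=5
end: lo=4, hi=4; A = 5 6 8 9 10 11

(4, 4)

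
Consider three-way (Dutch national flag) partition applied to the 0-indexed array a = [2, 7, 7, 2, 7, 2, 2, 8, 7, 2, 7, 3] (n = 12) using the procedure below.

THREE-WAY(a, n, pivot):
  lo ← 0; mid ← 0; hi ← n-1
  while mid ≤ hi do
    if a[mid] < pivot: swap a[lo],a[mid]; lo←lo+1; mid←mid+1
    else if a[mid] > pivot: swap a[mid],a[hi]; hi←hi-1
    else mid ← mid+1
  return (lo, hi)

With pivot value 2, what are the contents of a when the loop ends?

lo=0 mid=0 hi=11
2=2: mid=1
7>2: swap(1,11), hi=10 ⇒ [2, 3, 7, 2, 7, 2, 2, 8, 7, 2, 7, 7]
3>2: swap(1,10), hi=9 ⇒ [2, 7, 7, 2, 7, 2, 2, 8, 7, 2, 3, 7]
7>2: swap(1,9), hi=8 ⇒ [2, 2, 7, 2, 7, 2, 2, 8, 7, 7, 3, 7]
2=2: mid=2
7>2: swap(2,8), hi=7 ⇒ [2, 2, 7, 2, 7, 2, 2, 8, 7, 7, 3, 7]
7>2: swap(2,7), hi=6 ⇒ [2, 2, 8, 2, 7, 2, 2, 7, 7, 7, 3, 7]
8>2: swap(2,6), hi=5 ⇒ [2, 2, 2, 2, 7, 2, 8, 7, 7, 7, 3, 7]
2=2: mid=3
2=2: mid=4
7>2: swap(4,5), hi=4 ⇒ [2, 2, 2, 2, 2, 7, 8, 7, 7, 7, 3, 7]
2=2: mid=5
done. lo=0 hi=4; a=[2, 2, 2, 2, 2, 7, 8, 7, 7, 7, 3, 7]

[2, 2, 2, 2, 2, 7, 8, 7, 7, 7, 3, 7]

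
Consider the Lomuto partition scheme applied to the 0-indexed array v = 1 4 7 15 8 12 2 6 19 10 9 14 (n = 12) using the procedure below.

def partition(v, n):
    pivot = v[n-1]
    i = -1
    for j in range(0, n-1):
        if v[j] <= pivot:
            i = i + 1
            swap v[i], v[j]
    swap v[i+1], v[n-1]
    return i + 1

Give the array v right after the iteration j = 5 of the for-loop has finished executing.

1 4 7 8 12 15 2 6 19 10 9 14

pivot = v[11] = 14; i = -1
j=0: v[0]=1 ≤ 14 → i=0, swap v[0],v[0] (no change) → 1 4 7 15 8 12 2 6 19 10 9 14
j=1: v[1]=4 ≤ 14 → i=1, swap v[1],v[1] (no change) → 1 4 7 15 8 12 2 6 19 10 9 14
j=2: v[2]=7 ≤ 14 → i=2, swap v[2],v[2] (no change) → 1 4 7 15 8 12 2 6 19 10 9 14
j=3: v[3]=15 > 14 → no swap
j=4: v[4]=8 ≤ 14 → i=3, swap v[3],v[4] → 1 4 7 8 15 12 2 6 19 10 9 14
j=5: v[5]=12 ≤ 14 → i=4, swap v[4],v[5] → 1 4 7 8 12 15 2 6 19 10 9 14
(after j=5) v = 1 4 7 8 12 15 2 6 19 10 9 14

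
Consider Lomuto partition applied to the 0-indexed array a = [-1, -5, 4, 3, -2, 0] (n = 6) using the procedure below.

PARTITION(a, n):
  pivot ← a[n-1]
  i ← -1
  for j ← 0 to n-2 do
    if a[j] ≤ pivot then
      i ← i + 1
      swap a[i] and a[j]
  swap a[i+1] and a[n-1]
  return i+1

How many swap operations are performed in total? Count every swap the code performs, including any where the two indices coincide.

pivot = a[5] = 0; i = -1
j=0: a[0]=-1 ≤ 0 → i=0, swap a[0],a[0] (no change) → [-1, -5, 4, 3, -2, 0]
j=1: a[1]=-5 ≤ 0 → i=1, swap a[1],a[1] (no change) → [-1, -5, 4, 3, -2, 0]
j=2: a[2]=4 > 0 → no swap
j=3: a[3]=3 > 0 → no swap
j=4: a[4]=-2 ≤ 0 → i=2, swap a[2],a[4] → [-1, -5, -2, 3, 4, 0]
final swap a[3],a[5] → [-1, -5, -2, 0, 4, 3]; return 3

4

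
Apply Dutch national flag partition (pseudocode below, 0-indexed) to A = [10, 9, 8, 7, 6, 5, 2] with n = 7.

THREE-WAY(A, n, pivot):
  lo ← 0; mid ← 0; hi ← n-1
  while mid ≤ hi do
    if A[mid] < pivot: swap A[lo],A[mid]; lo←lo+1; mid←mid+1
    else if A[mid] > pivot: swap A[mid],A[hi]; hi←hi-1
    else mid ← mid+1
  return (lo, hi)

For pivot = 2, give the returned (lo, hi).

pivot = 2; lo=0, mid=0, hi=6
A[mid]=10>2: swap A[0],A[6]; hi=5 → [2, 9, 8, 7, 6, 5, 10]
A[mid]=2=2: mid=1
A[mid]=9>2: swap A[1],A[5]; hi=4 → [2, 5, 8, 7, 6, 9, 10]
A[mid]=5>2: swap A[1],A[4]; hi=3 → [2, 6, 8, 7, 5, 9, 10]
A[mid]=6>2: swap A[1],A[3]; hi=2 → [2, 7, 8, 6, 5, 9, 10]
A[mid]=7>2: swap A[1],A[2]; hi=1 → [2, 8, 7, 6, 5, 9, 10]
A[mid]=8>2: swap A[1],A[1]; hi=0 → [2, 8, 7, 6, 5, 9, 10]
end: lo=0, hi=0; A = [2, 8, 7, 6, 5, 9, 10]

(0, 0)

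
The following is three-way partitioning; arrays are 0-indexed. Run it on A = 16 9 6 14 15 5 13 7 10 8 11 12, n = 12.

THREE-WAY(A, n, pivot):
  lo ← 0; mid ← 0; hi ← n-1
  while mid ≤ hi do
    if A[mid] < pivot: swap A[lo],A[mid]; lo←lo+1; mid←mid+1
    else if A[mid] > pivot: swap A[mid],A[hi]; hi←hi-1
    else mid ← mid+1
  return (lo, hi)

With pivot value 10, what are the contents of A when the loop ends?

8 9 6 7 5 10 13 15 14 11 12 16

pivot = 10; lo=0, mid=0, hi=11
A[mid]=16>10: swap A[0],A[11]; hi=10 → 12 9 6 14 15 5 13 7 10 8 11 16
A[mid]=12>10: swap A[0],A[10]; hi=9 → 11 9 6 14 15 5 13 7 10 8 12 16
A[mid]=11>10: swap A[0],A[9]; hi=8 → 8 9 6 14 15 5 13 7 10 11 12 16
A[mid]=8<10: swap A[0],A[0]; lo=1,mid=1 → 8 9 6 14 15 5 13 7 10 11 12 16
A[mid]=9<10: swap A[1],A[1]; lo=2,mid=2 → 8 9 6 14 15 5 13 7 10 11 12 16
A[mid]=6<10: swap A[2],A[2]; lo=3,mid=3 → 8 9 6 14 15 5 13 7 10 11 12 16
A[mid]=14>10: swap A[3],A[8]; hi=7 → 8 9 6 10 15 5 13 7 14 11 12 16
A[mid]=10=10: mid=4
A[mid]=15>10: swap A[4],A[7]; hi=6 → 8 9 6 10 7 5 13 15 14 11 12 16
A[mid]=7<10: swap A[3],A[4]; lo=4,mid=5 → 8 9 6 7 10 5 13 15 14 11 12 16
A[mid]=5<10: swap A[4],A[5]; lo=5,mid=6 → 8 9 6 7 5 10 13 15 14 11 12 16
A[mid]=13>10: swap A[6],A[6]; hi=5 → 8 9 6 7 5 10 13 15 14 11 12 16
end: lo=5, hi=5; A = 8 9 6 7 5 10 13 15 14 11 12 16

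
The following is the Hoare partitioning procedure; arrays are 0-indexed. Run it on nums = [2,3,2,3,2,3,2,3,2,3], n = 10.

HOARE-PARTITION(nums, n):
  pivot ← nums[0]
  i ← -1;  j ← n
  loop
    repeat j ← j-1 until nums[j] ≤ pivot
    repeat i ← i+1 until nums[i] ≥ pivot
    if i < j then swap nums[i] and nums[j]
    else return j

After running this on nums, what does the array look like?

[2,2,2,3,2,3,3,3,2,3]

pivot = nums[0] = 2; i = -1, j = 10
j→8 (nums[8]=2≤2), i→0 (nums[0]=2≥2); i<j, swap → [2,3,2,3,2,3,2,3,2,3]
j→6 (nums[6]=2≤2), i→1 (nums[1]=3≥2); i<j, swap → [2,2,2,3,2,3,3,3,2,3]
j→4 (nums[4]=2≤2), i→2 (nums[2]=2≥2); i<j, swap → [2,2,2,3,2,3,3,3,2,3]
j→2, i→3; i≥j, return j=2. nums = [2,2,2,3,2,3,3,3,2,3]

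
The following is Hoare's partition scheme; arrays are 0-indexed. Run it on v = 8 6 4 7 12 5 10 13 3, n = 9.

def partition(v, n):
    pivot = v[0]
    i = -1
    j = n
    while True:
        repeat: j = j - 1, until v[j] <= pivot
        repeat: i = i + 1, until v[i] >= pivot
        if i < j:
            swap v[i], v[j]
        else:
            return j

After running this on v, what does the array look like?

pivot = v[0] = 8; i = -1, j = 9
j→8 (v[8]=3≤8), i→0 (v[0]=8≥8); i<j, swap → 3 6 4 7 12 5 10 13 8
j→5 (v[5]=5≤8), i→4 (v[4]=12≥8); i<j, swap → 3 6 4 7 5 12 10 13 8
j→4, i→5; i≥j, return j=4. v = 3 6 4 7 5 12 10 13 8

3 6 4 7 5 12 10 13 8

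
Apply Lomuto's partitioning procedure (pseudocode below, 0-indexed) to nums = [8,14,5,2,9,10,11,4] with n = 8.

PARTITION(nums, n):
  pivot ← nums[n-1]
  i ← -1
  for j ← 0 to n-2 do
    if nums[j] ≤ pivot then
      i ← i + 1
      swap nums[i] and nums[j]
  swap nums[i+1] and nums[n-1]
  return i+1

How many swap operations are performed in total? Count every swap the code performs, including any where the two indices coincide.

pivot=4, i=-1
j=0: 8>4, skip
j=1: 14>4, skip
j=2: 5>4, skip
j=3: 2≤4, i=0, swap(0,3) ⇒ [2,14,5,8,9,10,11,4]
j=4: 9>4, skip
j=5: 10>4, skip
j=6: 11>4, skip
swap(1,7) ⇒ [2,4,5,8,9,10,11,14]; return 1

2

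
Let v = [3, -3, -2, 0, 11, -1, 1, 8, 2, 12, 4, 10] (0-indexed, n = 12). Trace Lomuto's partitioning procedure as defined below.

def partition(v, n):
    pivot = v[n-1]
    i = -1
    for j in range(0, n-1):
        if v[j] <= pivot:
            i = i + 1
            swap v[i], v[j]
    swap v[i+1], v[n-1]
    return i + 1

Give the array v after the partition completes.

pivot = v[11] = 10; i = -1
j=0: v[0]=3 ≤ 10 → i=0, swap v[0],v[0] (no change) → [3, -3, -2, 0, 11, -1, 1, 8, 2, 12, 4, 10]
j=1: v[1]=-3 ≤ 10 → i=1, swap v[1],v[1] (no change) → [3, -3, -2, 0, 11, -1, 1, 8, 2, 12, 4, 10]
j=2: v[2]=-2 ≤ 10 → i=2, swap v[2],v[2] (no change) → [3, -3, -2, 0, 11, -1, 1, 8, 2, 12, 4, 10]
j=3: v[3]=0 ≤ 10 → i=3, swap v[3],v[3] (no change) → [3, -3, -2, 0, 11, -1, 1, 8, 2, 12, 4, 10]
j=4: v[4]=11 > 10 → no swap
j=5: v[5]=-1 ≤ 10 → i=4, swap v[4],v[5] → [3, -3, -2, 0, -1, 11, 1, 8, 2, 12, 4, 10]
j=6: v[6]=1 ≤ 10 → i=5, swap v[5],v[6] → [3, -3, -2, 0, -1, 1, 11, 8, 2, 12, 4, 10]
j=7: v[7]=8 ≤ 10 → i=6, swap v[6],v[7] → [3, -3, -2, 0, -1, 1, 8, 11, 2, 12, 4, 10]
j=8: v[8]=2 ≤ 10 → i=7, swap v[7],v[8] → [3, -3, -2, 0, -1, 1, 8, 2, 11, 12, 4, 10]
j=9: v[9]=12 > 10 → no swap
j=10: v[10]=4 ≤ 10 → i=8, swap v[8],v[10] → [3, -3, -2, 0, -1, 1, 8, 2, 4, 12, 11, 10]
final swap v[9],v[11] → [3, -3, -2, 0, -1, 1, 8, 2, 4, 10, 11, 12]; return 9

[3, -3, -2, 0, -1, 1, 8, 2, 4, 10, 11, 12]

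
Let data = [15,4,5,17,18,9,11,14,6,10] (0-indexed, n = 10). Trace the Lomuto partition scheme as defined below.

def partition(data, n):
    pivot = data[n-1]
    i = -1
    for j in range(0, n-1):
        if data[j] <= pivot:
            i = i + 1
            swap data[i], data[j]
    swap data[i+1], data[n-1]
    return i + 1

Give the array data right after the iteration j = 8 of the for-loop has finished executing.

pivot = data[9] = 10; i = -1
j=0: data[0]=15 > 10 → no swap
j=1: data[1]=4 ≤ 10 → i=0, swap data[0],data[1] → [4,15,5,17,18,9,11,14,6,10]
j=2: data[2]=5 ≤ 10 → i=1, swap data[1],data[2] → [4,5,15,17,18,9,11,14,6,10]
j=3: data[3]=17 > 10 → no swap
j=4: data[4]=18 > 10 → no swap
j=5: data[5]=9 ≤ 10 → i=2, swap data[2],data[5] → [4,5,9,17,18,15,11,14,6,10]
j=6: data[6]=11 > 10 → no swap
j=7: data[7]=14 > 10 → no swap
j=8: data[8]=6 ≤ 10 → i=3, swap data[3],data[8] → [4,5,9,6,18,15,11,14,17,10]
(after j=8) data = [4,5,9,6,18,15,11,14,17,10]

[4,5,9,6,18,15,11,14,17,10]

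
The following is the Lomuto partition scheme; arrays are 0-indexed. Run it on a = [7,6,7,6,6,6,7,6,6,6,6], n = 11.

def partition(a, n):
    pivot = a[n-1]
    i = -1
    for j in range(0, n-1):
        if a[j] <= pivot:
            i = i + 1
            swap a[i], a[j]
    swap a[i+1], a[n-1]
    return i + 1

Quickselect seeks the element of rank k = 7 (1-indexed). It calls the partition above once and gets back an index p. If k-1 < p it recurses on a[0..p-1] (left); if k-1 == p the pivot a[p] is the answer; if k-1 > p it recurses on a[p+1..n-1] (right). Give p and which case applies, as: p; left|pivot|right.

pivot=6, i=-1
j=0: 7>6, skip
j=1: 6≤6, i=0, swap(0,1) ⇒ [6,7,7,6,6,6,7,6,6,6,6]
j=2: 7>6, skip
j=3: 6≤6, i=1, swap(1,3) ⇒ [6,6,7,7,6,6,7,6,6,6,6]
j=4: 6≤6, i=2, swap(2,4) ⇒ [6,6,6,7,7,6,7,6,6,6,6]
j=5: 6≤6, i=3, swap(3,5) ⇒ [6,6,6,6,7,7,7,6,6,6,6]
j=6: 7>6, skip
j=7: 6≤6, i=4, swap(4,7) ⇒ [6,6,6,6,6,7,7,7,6,6,6]
j=8: 6≤6, i=5, swap(5,8) ⇒ [6,6,6,6,6,6,7,7,7,6,6]
j=9: 6≤6, i=6, swap(6,9) ⇒ [6,6,6,6,6,6,6,7,7,7,6]
swap(7,10) ⇒ [6,6,6,6,6,6,6,6,7,7,7]; return 7
p = 7; k-1 = 6 < 7 ⇒ left

7; left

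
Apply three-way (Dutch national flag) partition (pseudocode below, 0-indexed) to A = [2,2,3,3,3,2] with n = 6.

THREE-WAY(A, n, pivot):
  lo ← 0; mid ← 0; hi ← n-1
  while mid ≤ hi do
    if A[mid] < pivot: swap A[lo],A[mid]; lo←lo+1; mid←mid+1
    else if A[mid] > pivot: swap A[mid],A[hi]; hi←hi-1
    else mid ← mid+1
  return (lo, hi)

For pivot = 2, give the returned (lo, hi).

(0, 2)

lo=0 mid=0 hi=5
2=2: mid=1
2=2: mid=2
3>2: swap(2,5), hi=4 ⇒ [2,2,2,3,3,3]
2=2: mid=3
3>2: swap(3,4), hi=3 ⇒ [2,2,2,3,3,3]
3>2: swap(3,3), hi=2 ⇒ [2,2,2,3,3,3]
done. lo=0 hi=2; A=[2,2,2,3,3,3]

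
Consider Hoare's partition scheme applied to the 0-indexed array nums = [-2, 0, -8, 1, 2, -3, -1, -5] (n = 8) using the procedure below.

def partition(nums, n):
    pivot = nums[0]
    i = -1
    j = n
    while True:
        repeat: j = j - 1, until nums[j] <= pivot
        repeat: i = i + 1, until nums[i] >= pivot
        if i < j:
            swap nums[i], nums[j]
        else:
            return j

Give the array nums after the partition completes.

pivot=-2
j stops at 7 (-5), i stops at 0 (-2); swap ⇒ [-5, 0, -8, 1, 2, -3, -1, -2]
j stops at 5 (-3), i stops at 1 (0); swap ⇒ [-5, -3, -8, 1, 2, 0, -1, -2]
j stops at 2, i stops at 3; i≥j ⇒ return 2. nums=[-5, -3, -8, 1, 2, 0, -1, -2]

[-5, -3, -8, 1, 2, 0, -1, -2]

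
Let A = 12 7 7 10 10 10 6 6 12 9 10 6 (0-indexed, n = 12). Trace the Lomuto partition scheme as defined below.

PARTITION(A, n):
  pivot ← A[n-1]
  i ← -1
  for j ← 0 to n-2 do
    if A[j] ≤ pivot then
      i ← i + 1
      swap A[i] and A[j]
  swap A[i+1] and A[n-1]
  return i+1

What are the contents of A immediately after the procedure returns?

6 6 6 10 10 10 12 7 12 9 10 7

pivot = A[11] = 6; i = -1
j=0: A[0]=12 > 6 → no swap
j=1: A[1]=7 > 6 → no swap
j=2: A[2]=7 > 6 → no swap
j=3: A[3]=10 > 6 → no swap
j=4: A[4]=10 > 6 → no swap
j=5: A[5]=10 > 6 → no swap
j=6: A[6]=6 ≤ 6 → i=0, swap A[0],A[6] → 6 7 7 10 10 10 12 6 12 9 10 6
j=7: A[7]=6 ≤ 6 → i=1, swap A[1],A[7] → 6 6 7 10 10 10 12 7 12 9 10 6
j=8: A[8]=12 > 6 → no swap
j=9: A[9]=9 > 6 → no swap
j=10: A[10]=10 > 6 → no swap
final swap A[2],A[11] → 6 6 6 10 10 10 12 7 12 9 10 7; return 2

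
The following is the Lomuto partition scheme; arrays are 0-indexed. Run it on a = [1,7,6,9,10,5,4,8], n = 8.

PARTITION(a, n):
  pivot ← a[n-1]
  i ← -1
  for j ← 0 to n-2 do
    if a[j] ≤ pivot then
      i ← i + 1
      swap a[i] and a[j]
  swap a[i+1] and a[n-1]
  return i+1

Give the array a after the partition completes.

[1,7,6,5,4,8,10,9]

pivot=8, i=-1
j=0: 1≤8, i=0, swap(0,0) ⇒ [1,7,6,9,10,5,4,8]
j=1: 7≤8, i=1, swap(1,1) ⇒ [1,7,6,9,10,5,4,8]
j=2: 6≤8, i=2, swap(2,2) ⇒ [1,7,6,9,10,5,4,8]
j=3: 9>8, skip
j=4: 10>8, skip
j=5: 5≤8, i=3, swap(3,5) ⇒ [1,7,6,5,10,9,4,8]
j=6: 4≤8, i=4, swap(4,6) ⇒ [1,7,6,5,4,9,10,8]
swap(5,7) ⇒ [1,7,6,5,4,8,10,9]; return 5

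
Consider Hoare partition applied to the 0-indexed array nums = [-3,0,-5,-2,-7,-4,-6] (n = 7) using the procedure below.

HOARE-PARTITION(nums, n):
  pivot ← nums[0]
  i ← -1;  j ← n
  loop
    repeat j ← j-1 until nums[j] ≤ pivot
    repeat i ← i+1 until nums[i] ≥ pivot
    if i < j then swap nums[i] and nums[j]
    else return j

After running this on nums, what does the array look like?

[-6,-4,-5,-7,-2,0,-3]

pivot = nums[0] = -3; i = -1, j = 7
j→6 (nums[6]=-6≤-3), i→0 (nums[0]=-3≥-3); i<j, swap → [-6,0,-5,-2,-7,-4,-3]
j→5 (nums[5]=-4≤-3), i→1 (nums[1]=0≥-3); i<j, swap → [-6,-4,-5,-2,-7,0,-3]
j→4 (nums[4]=-7≤-3), i→3 (nums[3]=-2≥-3); i<j, swap → [-6,-4,-5,-7,-2,0,-3]
j→3, i→4; i≥j, return j=3. nums = [-6,-4,-5,-7,-2,0,-3]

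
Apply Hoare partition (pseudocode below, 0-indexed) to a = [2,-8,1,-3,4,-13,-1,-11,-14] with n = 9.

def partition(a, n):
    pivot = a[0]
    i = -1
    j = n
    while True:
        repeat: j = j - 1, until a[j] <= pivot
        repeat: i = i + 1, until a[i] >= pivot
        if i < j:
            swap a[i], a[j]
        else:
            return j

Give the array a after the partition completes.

pivot = a[0] = 2; i = -1, j = 9
j→8 (a[8]=-14≤2), i→0 (a[0]=2≥2); i<j, swap → [-14,-8,1,-3,4,-13,-1,-11,2]
j→7 (a[7]=-11≤2), i→4 (a[4]=4≥2); i<j, swap → [-14,-8,1,-3,-11,-13,-1,4,2]
j→6, i→7; i≥j, return j=6. a = [-14,-8,1,-3,-11,-13,-1,4,2]

[-14,-8,1,-3,-11,-13,-1,4,2]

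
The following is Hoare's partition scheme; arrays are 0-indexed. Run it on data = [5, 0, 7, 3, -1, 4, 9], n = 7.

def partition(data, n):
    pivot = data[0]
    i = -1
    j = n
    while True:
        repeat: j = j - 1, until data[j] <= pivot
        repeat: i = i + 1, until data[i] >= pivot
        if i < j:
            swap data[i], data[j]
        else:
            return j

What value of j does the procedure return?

3

pivot = data[0] = 5; i = -1, j = 7
j→5 (data[5]=4≤5), i→0 (data[0]=5≥5); i<j, swap → [4, 0, 7, 3, -1, 5, 9]
j→4 (data[4]=-1≤5), i→2 (data[2]=7≥5); i<j, swap → [4, 0, -1, 3, 7, 5, 9]
j→3, i→4; i≥j, return j=3. data = [4, 0, -1, 3, 7, 5, 9]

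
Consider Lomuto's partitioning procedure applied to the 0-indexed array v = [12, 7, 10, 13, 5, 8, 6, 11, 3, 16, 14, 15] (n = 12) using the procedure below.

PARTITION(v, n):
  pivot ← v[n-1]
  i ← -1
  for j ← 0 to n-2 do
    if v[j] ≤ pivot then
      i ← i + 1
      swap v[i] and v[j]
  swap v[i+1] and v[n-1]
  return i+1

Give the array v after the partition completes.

[12, 7, 10, 13, 5, 8, 6, 11, 3, 14, 15, 16]

pivot=15, i=-1
j=0: 12≤15, i=0, swap(0,0) ⇒ [12, 7, 10, 13, 5, 8, 6, 11, 3, 16, 14, 15]
j=1: 7≤15, i=1, swap(1,1) ⇒ [12, 7, 10, 13, 5, 8, 6, 11, 3, 16, 14, 15]
j=2: 10≤15, i=2, swap(2,2) ⇒ [12, 7, 10, 13, 5, 8, 6, 11, 3, 16, 14, 15]
j=3: 13≤15, i=3, swap(3,3) ⇒ [12, 7, 10, 13, 5, 8, 6, 11, 3, 16, 14, 15]
j=4: 5≤15, i=4, swap(4,4) ⇒ [12, 7, 10, 13, 5, 8, 6, 11, 3, 16, 14, 15]
j=5: 8≤15, i=5, swap(5,5) ⇒ [12, 7, 10, 13, 5, 8, 6, 11, 3, 16, 14, 15]
j=6: 6≤15, i=6, swap(6,6) ⇒ [12, 7, 10, 13, 5, 8, 6, 11, 3, 16, 14, 15]
j=7: 11≤15, i=7, swap(7,7) ⇒ [12, 7, 10, 13, 5, 8, 6, 11, 3, 16, 14, 15]
j=8: 3≤15, i=8, swap(8,8) ⇒ [12, 7, 10, 13, 5, 8, 6, 11, 3, 16, 14, 15]
j=9: 16>15, skip
j=10: 14≤15, i=9, swap(9,10) ⇒ [12, 7, 10, 13, 5, 8, 6, 11, 3, 14, 16, 15]
swap(10,11) ⇒ [12, 7, 10, 13, 5, 8, 6, 11, 3, 14, 15, 16]; return 10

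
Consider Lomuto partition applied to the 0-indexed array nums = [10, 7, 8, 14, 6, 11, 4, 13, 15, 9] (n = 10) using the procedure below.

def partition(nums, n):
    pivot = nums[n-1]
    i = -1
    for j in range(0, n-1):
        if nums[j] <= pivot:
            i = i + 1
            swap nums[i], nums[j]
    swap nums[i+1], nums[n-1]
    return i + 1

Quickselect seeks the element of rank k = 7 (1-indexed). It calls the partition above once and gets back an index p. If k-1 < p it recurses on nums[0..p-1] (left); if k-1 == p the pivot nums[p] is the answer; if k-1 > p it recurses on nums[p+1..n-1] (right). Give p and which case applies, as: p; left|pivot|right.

4; right

pivot = nums[9] = 9; i = -1
j=0: nums[0]=10 > 9 → no swap
j=1: nums[1]=7 ≤ 9 → i=0, swap nums[0],nums[1] → [7, 10, 8, 14, 6, 11, 4, 13, 15, 9]
j=2: nums[2]=8 ≤ 9 → i=1, swap nums[1],nums[2] → [7, 8, 10, 14, 6, 11, 4, 13, 15, 9]
j=3: nums[3]=14 > 9 → no swap
j=4: nums[4]=6 ≤ 9 → i=2, swap nums[2],nums[4] → [7, 8, 6, 14, 10, 11, 4, 13, 15, 9]
j=5: nums[5]=11 > 9 → no swap
j=6: nums[6]=4 ≤ 9 → i=3, swap nums[3],nums[6] → [7, 8, 6, 4, 10, 11, 14, 13, 15, 9]
j=7: nums[7]=13 > 9 → no swap
j=8: nums[8]=15 > 9 → no swap
final swap nums[4],nums[9] → [7, 8, 6, 4, 9, 11, 14, 13, 15, 10]; return 4
p = 4; k-1 = 6 > 4 ⇒ right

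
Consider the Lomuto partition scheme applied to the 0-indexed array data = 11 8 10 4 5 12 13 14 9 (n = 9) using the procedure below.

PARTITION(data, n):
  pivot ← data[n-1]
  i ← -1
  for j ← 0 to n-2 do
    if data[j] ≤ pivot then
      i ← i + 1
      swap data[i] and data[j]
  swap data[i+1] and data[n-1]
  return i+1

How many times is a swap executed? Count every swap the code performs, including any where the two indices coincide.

pivot=9, i=-1
j=0: 11>9, skip
j=1: 8≤9, i=0, swap(0,1) ⇒ 8 11 10 4 5 12 13 14 9
j=2: 10>9, skip
j=3: 4≤9, i=1, swap(1,3) ⇒ 8 4 10 11 5 12 13 14 9
j=4: 5≤9, i=2, swap(2,4) ⇒ 8 4 5 11 10 12 13 14 9
j=5: 12>9, skip
j=6: 13>9, skip
j=7: 14>9, skip
swap(3,8) ⇒ 8 4 5 9 10 12 13 14 11; return 3

4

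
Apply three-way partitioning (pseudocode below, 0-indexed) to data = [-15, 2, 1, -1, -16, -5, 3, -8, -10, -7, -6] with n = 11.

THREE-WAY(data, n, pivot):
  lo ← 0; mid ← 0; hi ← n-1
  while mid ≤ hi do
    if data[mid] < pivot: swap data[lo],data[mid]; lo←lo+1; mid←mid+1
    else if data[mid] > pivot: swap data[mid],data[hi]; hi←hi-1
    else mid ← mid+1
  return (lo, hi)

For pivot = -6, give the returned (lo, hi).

pivot = -6; lo=0, mid=0, hi=10
data[mid]=-15<-6: swap data[0],data[0]; lo=1,mid=1 → [-15, 2, 1, -1, -16, -5, 3, -8, -10, -7, -6]
data[mid]=2>-6: swap data[1],data[10]; hi=9 → [-15, -6, 1, -1, -16, -5, 3, -8, -10, -7, 2]
data[mid]=-6=-6: mid=2
data[mid]=1>-6: swap data[2],data[9]; hi=8 → [-15, -6, -7, -1, -16, -5, 3, -8, -10, 1, 2]
data[mid]=-7<-6: swap data[1],data[2]; lo=2,mid=3 → [-15, -7, -6, -1, -16, -5, 3, -8, -10, 1, 2]
data[mid]=-1>-6: swap data[3],data[8]; hi=7 → [-15, -7, -6, -10, -16, -5, 3, -8, -1, 1, 2]
data[mid]=-10<-6: swap data[2],data[3]; lo=3,mid=4 → [-15, -7, -10, -6, -16, -5, 3, -8, -1, 1, 2]
data[mid]=-16<-6: swap data[3],data[4]; lo=4,mid=5 → [-15, -7, -10, -16, -6, -5, 3, -8, -1, 1, 2]
data[mid]=-5>-6: swap data[5],data[7]; hi=6 → [-15, -7, -10, -16, -6, -8, 3, -5, -1, 1, 2]
data[mid]=-8<-6: swap data[4],data[5]; lo=5,mid=6 → [-15, -7, -10, -16, -8, -6, 3, -5, -1, 1, 2]
data[mid]=3>-6: swap data[6],data[6]; hi=5 → [-15, -7, -10, -16, -8, -6, 3, -5, -1, 1, 2]
end: lo=5, hi=5; data = [-15, -7, -10, -16, -8, -6, 3, -5, -1, 1, 2]

(5, 5)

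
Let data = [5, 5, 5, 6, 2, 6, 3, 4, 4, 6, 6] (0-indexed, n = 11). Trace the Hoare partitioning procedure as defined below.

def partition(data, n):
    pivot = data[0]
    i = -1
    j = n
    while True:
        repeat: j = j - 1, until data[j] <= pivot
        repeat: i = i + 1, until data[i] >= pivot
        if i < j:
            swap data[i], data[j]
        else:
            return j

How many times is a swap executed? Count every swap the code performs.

4

pivot = data[0] = 5; i = -1, j = 11
j→8 (data[8]=4≤5), i→0 (data[0]=5≥5); i<j, swap → [4, 5, 5, 6, 2, 6, 3, 4, 5, 6, 6]
j→7 (data[7]=4≤5), i→1 (data[1]=5≥5); i<j, swap → [4, 4, 5, 6, 2, 6, 3, 5, 5, 6, 6]
j→6 (data[6]=3≤5), i→2 (data[2]=5≥5); i<j, swap → [4, 4, 3, 6, 2, 6, 5, 5, 5, 6, 6]
j→4 (data[4]=2≤5), i→3 (data[3]=6≥5); i<j, swap → [4, 4, 3, 2, 6, 6, 5, 5, 5, 6, 6]
j→3, i→4; i≥j, return j=3. data = [4, 4, 3, 2, 6, 6, 5, 5, 5, 6, 6]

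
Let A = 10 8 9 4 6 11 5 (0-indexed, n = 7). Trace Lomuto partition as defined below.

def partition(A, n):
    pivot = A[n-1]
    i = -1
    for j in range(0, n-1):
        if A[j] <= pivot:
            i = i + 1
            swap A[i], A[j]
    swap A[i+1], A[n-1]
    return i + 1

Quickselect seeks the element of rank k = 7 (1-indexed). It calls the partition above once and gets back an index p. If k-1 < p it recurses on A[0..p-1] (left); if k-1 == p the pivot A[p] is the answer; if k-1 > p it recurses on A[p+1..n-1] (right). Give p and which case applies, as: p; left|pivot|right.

pivot = A[6] = 5; i = -1
j=0: A[0]=10 > 5 → no swap
j=1: A[1]=8 > 5 → no swap
j=2: A[2]=9 > 5 → no swap
j=3: A[3]=4 ≤ 5 → i=0, swap A[0],A[3] → 4 8 9 10 6 11 5
j=4: A[4]=6 > 5 → no swap
j=5: A[5]=11 > 5 → no swap
final swap A[1],A[6] → 4 5 9 10 6 11 8; return 1
p = 1; k-1 = 6 > 1 ⇒ right

1; right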